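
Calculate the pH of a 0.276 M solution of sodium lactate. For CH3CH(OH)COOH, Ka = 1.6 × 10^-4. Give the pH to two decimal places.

pH = 8.62

CH3CH(OH)COO- is the conjugate base of the weak acid CH3CH(OH)COOH.
Kb = Kw/Ka = 1.0×10^-14 / 1.6 × 10^-4 = 6.25 × 10^-11
From the ICE table, Kb = x²/(0.276 − x) = 6.25 × 10^-11.
Assume x ≪ 0.276: x ≈ √(6.25 × 10^-11 × 0.276) = 4.15 × 10^-6 M
Check: 0.0015% ionized — well under 5%, approximation valid.
pOH = 5.38, so pH = 14.00 − pOH = 8.62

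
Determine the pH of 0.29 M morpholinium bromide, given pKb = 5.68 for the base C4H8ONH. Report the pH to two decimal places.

pH = 4.43

C4H8ONH2+ is the conjugate acid of the weak base C4H8ONH.
Kb = 10^(−5.68) = 2.09 × 10^-6
Ka = Kw/Kb = 1.0×10^-14 / 2.09 × 10^-6 = 4.78 × 10^-9
Let x = [H+] at equilibrium. Ka = x²/(0.29 − x).
Assume x ≪ 0.29: x ≈ √(4.78 × 10^-9 × 0.29) = 3.72 × 10^-5 M
(x/C₀ = 0.013% < 5%, so the approximation holds.)
pH = −log(3.72 × 10^-5) = 4.43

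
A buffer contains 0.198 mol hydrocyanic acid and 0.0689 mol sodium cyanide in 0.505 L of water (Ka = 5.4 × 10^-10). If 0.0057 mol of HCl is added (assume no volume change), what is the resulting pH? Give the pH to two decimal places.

Added H+ converts CN- to HCN: HCN → 0.204 mol, CN- → 0.0632 mol.
pKa = −log(5.4 × 10^-10) = 9.268
Henderson–Hasselbalch with mole ratio 0.0632/0.204: pH = 9.268 + (-0.509)

pH = 8.76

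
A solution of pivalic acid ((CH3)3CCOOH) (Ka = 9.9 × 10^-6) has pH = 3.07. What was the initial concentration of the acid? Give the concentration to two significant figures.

C₀ = 7.4 × 10^-2 M

[H+] = 10^(-3.07) = 8.51 × 10^-4 M = x
Ka = x²/(C₀ − x) ⇒ C₀ = x + x²/Ka
C₀ = 8.51 × 10^-4 + (8.51 × 10^-4)²/(9.9 × 10^-6) = 7.40 × 10^-2 M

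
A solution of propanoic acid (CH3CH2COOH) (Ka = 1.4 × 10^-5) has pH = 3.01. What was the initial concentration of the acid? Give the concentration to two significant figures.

C₀ = 6.9 × 10^-2 M

[H+] = 10^(-3.01) = 9.77 × 10^-4 M = x
Ka = x²/(C₀ − x) ⇒ C₀ = x + x²/Ka
C₀ = 9.77 × 10^-4 + (9.77 × 10^-4)²/(1.4 × 10^-5) = 6.92 × 10^-2 M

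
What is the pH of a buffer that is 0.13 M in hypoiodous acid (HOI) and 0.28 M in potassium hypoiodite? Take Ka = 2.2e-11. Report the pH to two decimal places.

pH = 10.99

pKa = −log(2.2 × 10^-11) = 10.658
Using pH = pKa + log([base]/[acid]) with [base]/[acid] = 0.28/0.13:
pH = 10.658 + (+0.333) = 10.99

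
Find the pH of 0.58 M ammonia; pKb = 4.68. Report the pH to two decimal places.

pH = 11.54

NH3 + H2O ⇌ NH4+ + OH-
Kb = 10^(−4.68) = 2.09 × 10^-5
From the ICE table, Kb = [OH-]²/(0.58 − [OH-]) = 2.09 × 10^-5.
Assume [OH-] ≪ 0.58: [OH-] ≈ √(2.09 × 10^-5 × 0.58) = 3.48 × 10^-3 M
pOH = 2.46, so pH = 14.00 − pOH = 11.54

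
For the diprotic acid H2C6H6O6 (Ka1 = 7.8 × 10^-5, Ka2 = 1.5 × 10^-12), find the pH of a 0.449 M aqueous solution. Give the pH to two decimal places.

Ka1 ≫ Ka2, so treat the first dissociation as the only significant source of H+.
Ka1 = x²/(0.449 − x) = 7.8 × 10^-5
x ≈ √(7.8 × 10^-5 × 0.449) = 5.92 × 10^-3 M
pH = −log(5.92 × 10^-3) = 2.23

pH = 2.23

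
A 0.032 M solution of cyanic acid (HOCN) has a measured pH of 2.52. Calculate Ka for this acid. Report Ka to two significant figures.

Ka = 3.1 × 10^-4

[H+] = 10^(-2.52) = 3.02 × 10^-3 M
At equilibrium [HA] = 0.032 − 3.02 × 10^-3 = 2.90 × 10^-2 M
Ka = [H+][A-]/[HA] = (3.02 × 10^-3)² / 2.90 × 10^-2 = 3.1 × 10^-4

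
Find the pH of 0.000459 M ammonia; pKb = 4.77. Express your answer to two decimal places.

pH = 9.90

NH3 + H2O ⇌ NH4+ + OH-
Kb = 10^(−4.77) = 1.70 × 10^-5
From the ICE table, Kb = [OH-]²/(0.000459 − [OH-]) = 1.70 × 10^-5.
Here C₀/Kb ≈ 27, so the small-[OH-] approximation fails. Use the quadratic:
[OH-] = (−Kb + √(Kb² + 4·Kb·C₀))/2 = 8.02 × 10^-5 M
pOH = 4.10, so pH = 14.00 − pOH = 9.90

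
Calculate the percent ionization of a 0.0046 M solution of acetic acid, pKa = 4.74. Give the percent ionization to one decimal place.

CH3COOH ⇌ CH3COO- + H+; let x = [H+] at equilibrium.
Ka = 10^(−4.74) = 1.82 × 10^-5
Ka = x²/(C₀ − x); solving the quadratic gives x = 2.80 × 10^-4 M.
% ionization = x/C₀ × 100% = 2.80 × 10^-4/0.0046 × 100% = 6.1%

6.1%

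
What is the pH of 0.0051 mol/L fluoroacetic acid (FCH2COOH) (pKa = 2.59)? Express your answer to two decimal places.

pH = 2.59

FCH2COOH ⇌ FCH2COO- + H+
Ka = 10^(−2.59) = 2.57 × 10^-3
Let x = [H+] at equilibrium. Ka = x²/(0.0051 − x).
The 5% rule fails; solving x² + Ka·x − Ka·C₀ = 0 exactly:
x = [−0.00257 + √(0.00257² + 5.24e-05)]/2 = 2.56 × 10^-3 M
pH = −log(2.56 × 10^-3) = 2.59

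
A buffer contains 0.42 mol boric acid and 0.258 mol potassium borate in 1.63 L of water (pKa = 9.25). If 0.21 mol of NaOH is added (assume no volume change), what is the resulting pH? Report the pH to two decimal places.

pH = 9.60

After neutralization: n(B(OH)3) = 0.21 mol, n(B(OH)4-) = 0.468 mol.
Henderson–Hasselbalch with mole ratio 0.468/0.21: pH = 9.25 + (+0.348)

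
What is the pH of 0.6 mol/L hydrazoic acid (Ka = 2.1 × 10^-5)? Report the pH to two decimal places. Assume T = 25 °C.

HN3 ⇌ N3- + H+
From the ICE table, Ka = [H+]²/(0.6 − [H+]) = 2.1 × 10^-5.
Since Ka ≪ C₀, [H+] ≈ √(Ka·C₀) = 3.55 × 10^-3 M.
([H+]/C₀ = 0.59% < 5%, so the approximation holds.)
pH = −log[H+] = −log(3.55 × 10^-3) = 2.45

pH = 2.45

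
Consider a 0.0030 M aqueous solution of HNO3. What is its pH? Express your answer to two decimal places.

HNO3 is a strong acid and dissociates completely, so [H+] = 0.0030 M.
pH = -log(0.003) = 2.52

pH = 2.52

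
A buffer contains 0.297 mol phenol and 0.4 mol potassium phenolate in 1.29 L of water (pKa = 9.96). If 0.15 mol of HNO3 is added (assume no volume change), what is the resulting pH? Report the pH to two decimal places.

pH = 9.71

After neutralization: n(C6H5OH) = 0.447 mol, n(C6H5O-) = 0.25 mol.
Henderson–Hasselbalch with mole ratio 0.25/0.447: pH = 9.96 + (-0.252)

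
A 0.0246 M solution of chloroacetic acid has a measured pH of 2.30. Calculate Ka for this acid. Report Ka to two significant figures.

Ka = 1.3 × 10^-3

[H+] = 10^(-2.30) = 5.01 × 10^-3 M
At equilibrium [HA] = 0.0246 − 5.01 × 10^-3 = 1.96 × 10^-2 M
Ka = [H+][A-]/[HA] = (5.01 × 10^-3)² / 1.96 × 10^-2 = 1.3 × 10^-3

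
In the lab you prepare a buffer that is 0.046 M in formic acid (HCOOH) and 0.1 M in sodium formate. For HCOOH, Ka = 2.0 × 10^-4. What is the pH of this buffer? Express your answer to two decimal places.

pH = 4.04

pKa = −log(2.0 × 10^-4) = 3.699
Henderson–Hasselbalch: pH = pKa + log([HCOO-]/[HCOOH]) = 3.699 + log(0.1/0.046)
pH = 3.699 + (+0.337) = 4.04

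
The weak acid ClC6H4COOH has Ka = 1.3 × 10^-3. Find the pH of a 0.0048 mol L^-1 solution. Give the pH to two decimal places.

pH = 2.71

ClC6H4COOH ⇌ ClC6H4COO- + H+
Let x = [H+] at equilibrium. Ka = x²/(0.0048 − x).
x is not negligible relative to C₀; solve x² + 0.0013·x − 6.24e-06 = 0.
x = [−0.0013 + √(0.0013² + 2.5e-05)]/2 = 1.93 × 10^-3 M
pH = −log[H+] = −log(1.93 × 10^-3) = 2.71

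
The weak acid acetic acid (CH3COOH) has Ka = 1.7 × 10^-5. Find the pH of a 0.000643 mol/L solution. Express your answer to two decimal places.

CH3COOH ⇌ CH3COO- + H+
Ka = x²/(0.000643 − x) = 1.7 × 10^-5
x is not negligible relative to C₀; solve x² + 1.7e-05·x − 1.09e-08 = 0.
x = (−Ka + √(Ka² + 4·Ka·C₀))/2 = 9.64 × 10^-5 M
pH = −log(9.64 × 10^-5) = 4.02

pH = 4.02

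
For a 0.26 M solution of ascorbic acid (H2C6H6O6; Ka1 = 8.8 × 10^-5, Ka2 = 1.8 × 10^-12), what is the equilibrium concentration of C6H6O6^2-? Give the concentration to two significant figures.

First ionization gives [H+] ≈ [HC6H6O6-] = 4.78 × 10^-3 M.
Second step: Ka2 = [H+][C6H6O6^2-]/[HC6H6O6-] ≈ [C6H6O6^2-] (since [H+] ≈ [HC6H6O6-]).
So [C6H6O6^2-] ≈ Ka2.

1.8 × 10^-12 M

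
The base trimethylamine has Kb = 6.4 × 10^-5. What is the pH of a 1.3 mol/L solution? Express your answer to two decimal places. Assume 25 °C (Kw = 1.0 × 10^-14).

(CH3)3N + H2O ⇌ (CH3)3NH+ + OH-
From the ICE table, Kb = x²/(1.3 − x) = 6.4 × 10^-5.
Neglecting x in the denominator: x = √(6.4 × 10^-5 × 1.3) = 9.12 × 10^-3 M
Check: 0.7% ionized — well under 5%, approximation valid.
pOH = 2.04, so pH = 14.00 − pOH = 11.96

pH = 11.96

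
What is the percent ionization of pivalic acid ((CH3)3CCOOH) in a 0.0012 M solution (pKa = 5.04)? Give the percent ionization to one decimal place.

8.3%

(CH3)3CCOOH ⇌ (CH3)3CCOO- + H+; let x = [H+] at equilibrium.
Ka = 10^(−5.04) = 9.12 × 10^-6
Ka = x²/(C₀ − x); solving the quadratic gives x = 1.00 × 10^-4 M.
Fraction ionized = 1.00 × 10^-4 / 0.0012 = 0.0833 → 8.3%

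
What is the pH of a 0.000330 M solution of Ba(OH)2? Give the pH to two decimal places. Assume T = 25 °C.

Ba(OH)2 is a strong base (each formula unit releases 2 OH-); [OH-] = 0.00066 M.
pOH = -log(0.00066) = 3.18
pH = 14.00 - 3.18 = 10.82

pH = 10.82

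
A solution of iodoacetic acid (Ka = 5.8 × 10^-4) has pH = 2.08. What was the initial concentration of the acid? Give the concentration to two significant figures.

C₀ = 1.3 × 10^-1 M

[H+] = 10^(-2.08) = 8.32 × 10^-3 M = x
Ka = x²/(C₀ − x) ⇒ C₀ = x + x²/Ka
C₀ = 8.32 × 10^-3 + (8.32 × 10^-3)²/(5.8 × 10^-4) = 1.28 × 10^-1 M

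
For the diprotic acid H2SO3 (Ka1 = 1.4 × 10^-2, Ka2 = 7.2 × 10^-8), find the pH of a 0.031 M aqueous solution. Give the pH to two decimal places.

Ka1 ≫ Ka2, so treat the first dissociation as the only significant source of H+.
Ka1 = x²/(0.031 − x) = 1.4 × 10^-2
Solving the quadratic: x = (−Ka1 + √(Ka1² + 4·Ka1·C₀))/2 = 1.50 × 10^-2 M
pH = −log(1.50 × 10^-2) = 1.82

pH = 1.82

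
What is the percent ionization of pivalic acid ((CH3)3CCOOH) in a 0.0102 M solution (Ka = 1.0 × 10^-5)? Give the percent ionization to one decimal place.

3.1%

(CH3)3CCOOH ⇌ (CH3)3CCOO- + H+; let x = [H+] at equilibrium.
x ≈ √(Ka·C₀) = √(1.0 × 10^-5 × 0.0102) = 3.19 × 10^-4 M
Fraction ionized = 3.19 × 10^-4 / 0.0102 = 0.0313 → 3.1%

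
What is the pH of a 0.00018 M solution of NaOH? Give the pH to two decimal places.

pH = 10.26

NaOH is a strong base; [OH-] = 0.00018 M.
pOH = -log(0.00018) = 3.74
pH = 14.00 - 3.74 = 10.26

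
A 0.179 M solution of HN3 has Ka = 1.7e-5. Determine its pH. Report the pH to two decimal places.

pH = 2.76

HN3 ⇌ N3- + H+
Ka = [H+]²/(0.179 − [H+]) = 1.7 × 10^-5
Assume [H+] ≪ 0.179: [H+] ≈ √(1.7 × 10^-5 × 0.179) = 1.74 × 10^-3 M
pH = −log(1.74 × 10^-3) = 2.76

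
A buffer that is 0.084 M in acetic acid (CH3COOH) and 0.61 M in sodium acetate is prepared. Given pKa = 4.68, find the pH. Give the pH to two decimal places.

pH = pKa + log([A⁻]/[HA]) = 4.68 + log(0.61/0.084)
pH = 4.68 + (+0.861) = 5.54

pH = 5.54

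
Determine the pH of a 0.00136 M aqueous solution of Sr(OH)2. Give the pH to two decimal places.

pH = 11.43

Sr(OH)2 is a strong base (each formula unit releases 2 OH-); [OH-] = 0.00272 M.
pOH = -log(0.00272) = 2.57
pH = 14.00 - 2.57 = 11.43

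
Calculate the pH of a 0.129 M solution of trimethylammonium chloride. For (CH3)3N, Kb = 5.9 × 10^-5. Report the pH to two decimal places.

pH = 5.33

(CH3)3NH+ is the conjugate acid of the weak base (CH3)3N.
Ka = Kw/Kb = 1.0×10^-14 / 5.9 × 10^-5 = 1.69 × 10^-10
Let x = [H+] at equilibrium. Ka = x²/(0.129 − x).
Since Ka ≪ C₀, x ≈ √(Ka·C₀) = 4.67 × 10^-6 M.
(x/C₀ = 0.0036% < 5%, so the approximation holds.)
pH = −log(4.67 × 10^-6) = 5.33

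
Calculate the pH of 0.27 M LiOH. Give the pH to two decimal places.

pH = 13.43

LiOH is a strong base; [OH-] = 0.27 M.
pOH = -log(0.27) = 0.57
pH = 14.00 - 0.57 = 13.43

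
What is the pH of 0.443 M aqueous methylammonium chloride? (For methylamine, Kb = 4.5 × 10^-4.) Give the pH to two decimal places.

pH = 5.50

CH3NH3+ is the conjugate acid of the weak base CH3NH2.
Ka = Kw/Kb = 1.0×10^-14 / 4.5 × 10^-4 = 2.22 × 10^-11
Let x = [H+] at equilibrium. Ka = x²/(0.443 − x).
Assume x ≪ 0.443: x ≈ √(2.22 × 10^-11 × 0.443) = 3.14 × 10^-6 M
Check: 0.00071% ionized — well under 5%, approximation valid.
pH = −log(3.14 × 10^-6) = 5.50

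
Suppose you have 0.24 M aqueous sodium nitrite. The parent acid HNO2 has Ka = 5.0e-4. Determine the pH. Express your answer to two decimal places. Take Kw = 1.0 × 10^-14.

NO2- is the conjugate base of the weak acid HNO2.
Kb = Kw/Ka = 1.0×10^-14 / 5.0 × 10^-4 = 2.00 × 10^-11
From the ICE table, Kb = [OH-]²/(0.24 − [OH-]) = 2.00 × 10^-11.
Assume [OH-] ≪ 0.24: [OH-] ≈ √(2.00 × 10^-11 × 0.24) = 2.19 × 10^-6 M
pOH = 5.66, so pH = 14.00 − pOH = 8.34

pH = 8.34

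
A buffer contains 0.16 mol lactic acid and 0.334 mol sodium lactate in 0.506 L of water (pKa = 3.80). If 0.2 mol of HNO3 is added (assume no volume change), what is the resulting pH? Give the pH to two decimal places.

pH = 3.37

Added H+ converts CH3CH(OH)COO- to CH3CH(OH)COOH: CH3CH(OH)COOH → 0.36 mol, CH3CH(OH)COO- → 0.134 mol.
pH = pKa + log(n_CH3CH(OH)COO-/n_CH3CH(OH)COOH) = 3.80 + log(0.134/0.36) = 3.80 + (-0.429)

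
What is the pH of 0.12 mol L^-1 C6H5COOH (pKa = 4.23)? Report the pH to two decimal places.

C6H5COOH ⇌ C6H5COO- + H+
Ka = 10^(−4.23) = 5.89 × 10^-5
Ka = x²/(0.12 − x) = 5.89 × 10^-5
Since Ka ≪ C₀, x ≈ √(Ka·C₀) = 2.66 × 10^-3 M.
Check: 2.2% ionized — well under 5%, approximation valid.
pH = −log(2.66 × 10^-3) = 2.58

pH = 2.58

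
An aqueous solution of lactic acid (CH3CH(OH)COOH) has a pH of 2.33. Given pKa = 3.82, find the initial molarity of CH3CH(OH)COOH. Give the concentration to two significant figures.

C₀ = 1.5 × 10^-1 M

[H+] = 10^(-2.33) = 4.68 × 10^-3 M = x
Ka = 10^(−3.82) = 1.51 × 10^-4
Ka = x²/(C₀ − x) ⇒ C₀ = x + x²/Ka
C₀ = 4.68 × 10^-3 + (4.68 × 10^-3)²/(1.51 × 10^-4) = 1.50 × 10^-1 M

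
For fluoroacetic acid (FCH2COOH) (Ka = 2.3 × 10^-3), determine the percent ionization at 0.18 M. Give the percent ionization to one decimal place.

10.7%

FCH2COOH ⇌ FCH2COO- + H+; let x = [H+] at equilibrium.
Ka = x²/(C₀ − x); solving the quadratic gives x = 1.92 × 10^-2 M.
Fraction ionized = 1.92 × 10^-2 / 0.18 = 0.1067 → 10.7%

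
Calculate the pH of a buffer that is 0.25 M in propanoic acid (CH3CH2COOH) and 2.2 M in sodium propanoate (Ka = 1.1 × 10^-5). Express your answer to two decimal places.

pH = 5.90

pKa = −log(1.1 × 10^-5) = 4.959
Using pH = pKa + log([base]/[acid]) with [base]/[acid] = 2.2/0.25:
pH = 4.959 + (+0.944) = 5.90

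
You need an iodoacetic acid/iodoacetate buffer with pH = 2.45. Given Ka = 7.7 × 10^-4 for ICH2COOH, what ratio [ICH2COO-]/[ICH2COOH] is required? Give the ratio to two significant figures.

pKa = -log(7.7 × 10^-4) = 3.114
pH = pKa + log(r) ⇒ log(r) = 2.45 − 3.114 = -0.664
r = [ICH2COO-]/[ICH2COOH] = 10^(-0.664) = 0.217

ratio = 0.22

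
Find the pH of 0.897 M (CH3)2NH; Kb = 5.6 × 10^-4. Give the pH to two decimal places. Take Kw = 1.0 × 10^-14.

pH = 12.35

(CH3)2NH + H2O ⇌ (CH3)2NH2+ + OH-
Kb = [OH-]²/(0.897 − [OH-]) = 5.6 × 10^-4
Neglecting [OH-] in the denominator: [OH-] = √(5.6 × 10^-4 × 0.897) = 2.24 × 10^-2 M
pOH = −log(2.24 × 10^-2) = 1.65; pH = 14.00 − 1.65 = 12.35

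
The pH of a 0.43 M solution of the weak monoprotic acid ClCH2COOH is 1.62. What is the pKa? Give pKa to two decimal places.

pKa = 2.85

[H+] = 10^(-1.62) = 2.40 × 10^-2 M
At equilibrium [HA] = 0.43 − 2.40 × 10^-2 = 4.06 × 10^-1 M
Ka = [H+][A-]/[HA] = (2.40 × 10^-2)² / 4.06 × 10^-1 = 1.42 × 10^-3
pKa = -log(1.42 × 10^-3) = 2.85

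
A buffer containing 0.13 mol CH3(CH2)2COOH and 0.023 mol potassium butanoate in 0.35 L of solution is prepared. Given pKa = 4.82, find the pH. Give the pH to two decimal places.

Using pH = pKa + log([base]/[acid]) with [base]/[acid] = 0.023/0.13:
pH = 4.82 + (-0.752) = 4.07

pH = 4.07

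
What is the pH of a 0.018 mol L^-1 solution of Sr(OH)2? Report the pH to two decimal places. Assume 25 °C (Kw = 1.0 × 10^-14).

pH = 12.56

Sr(OH)2 is a strong base (each formula unit releases 2 OH-); [OH-] = 0.036 M.
pOH = -log(0.036) = 1.44
pH = 14.00 - 1.44 = 12.56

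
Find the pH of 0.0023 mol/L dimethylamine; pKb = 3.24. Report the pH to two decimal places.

(CH3)2NH + H2O ⇌ (CH3)2NH2+ + OH-
Kb = 10^(−3.24) = 5.75 × 10^-4
Kb = x²/(0.0023 − x) = 5.75 × 10^-4
Here C₀/Kb ≈ 4, so the small-x approximation fails. Use the quadratic:
x = (−Kb + √(Kb² + 4·Kb·C₀))/2 = 8.98 × 10^-4 M
pOH = −log(8.98 × 10^-4) = 3.05; pH = 14.00 − 3.05 = 10.95

pH = 10.95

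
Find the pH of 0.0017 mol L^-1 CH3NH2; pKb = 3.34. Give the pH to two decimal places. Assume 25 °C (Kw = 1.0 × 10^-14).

CH3NH2 + H2O ⇌ CH3NH3+ + OH-
Kb = 10^(−3.34) = 4.57 × 10^-4
Kb = [OH-]²/(0.0017 − [OH-]) = 4.57 × 10^-4
Here C₀/Kb ≈ 3.72, so the small-[OH-] approximation fails. Use the quadratic:
[OH-] = [−0.000457 + √(0.000457² + 3.11e-06)]/2 = 6.82 × 10^-4 M
pOH = 3.17, so pH = 14.00 − pOH = 10.83

pH = 10.83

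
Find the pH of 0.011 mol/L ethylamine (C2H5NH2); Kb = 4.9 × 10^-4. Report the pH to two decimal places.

pH = 11.32

C2H5NH2 + H2O ⇌ C2H5NH3+ + OH-
From the ICE table, Kb = [OH-]²/(0.011 − [OH-]) = 4.9 × 10^-4.
The 5% rule fails; solving [OH-]² + Kb·[OH-] − Kb·C₀ = 0 exactly:
[OH-] = [−0.00049 + √(0.00049² + 2.16e-05)]/2 = 2.09 × 10^-3 M
pOH = −log(2.09 × 10^-3) = 2.68; pH = 14.00 − 2.68 = 11.32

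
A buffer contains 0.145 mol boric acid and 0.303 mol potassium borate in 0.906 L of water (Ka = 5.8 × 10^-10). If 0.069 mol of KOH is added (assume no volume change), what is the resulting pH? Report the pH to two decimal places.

pH = 9.93

After neutralization: n(B(OH)3) = 0.076 mol, n(B(OH)4-) = 0.372 mol.
pKa = −log(5.8 × 10^-10) = 9.237
Henderson–Hasselbalch with mole ratio 0.372/0.076: pH = 9.237 + (+0.690)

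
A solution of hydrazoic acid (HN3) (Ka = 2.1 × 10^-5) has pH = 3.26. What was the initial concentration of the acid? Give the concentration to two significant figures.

C₀ = 1.5 × 10^-2 M

[H+] = 10^(-3.26) = 5.50 × 10^-4 M = x
Ka = x²/(C₀ − x) ⇒ C₀ = x + x²/Ka
C₀ = 5.50 × 10^-4 + (5.50 × 10^-4)²/(2.1 × 10^-5) = 1.50 × 10^-2 M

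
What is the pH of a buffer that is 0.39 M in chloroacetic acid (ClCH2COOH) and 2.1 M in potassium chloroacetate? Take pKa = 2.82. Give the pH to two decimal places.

Henderson–Hasselbalch: pH = pKa + log([ClCH2COO-]/[ClCH2COOH]) = 2.82 + log(2.1/0.39)
pH = 2.82 + (+0.731) = 3.55

pH = 3.55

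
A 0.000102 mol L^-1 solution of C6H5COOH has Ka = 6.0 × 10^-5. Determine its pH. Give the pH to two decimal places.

C6H5COOH ⇌ C6H5COO- + H+
Ka = [H+]²/(0.000102 − [H+]) = 6.0 × 10^-5
Here C₀/Ka ≈ 1.7, so the small-[H+] approximation fails. Use the quadratic:
[H+] = (−Ka + √(Ka² + 4·Ka·C₀))/2 = 5.38 × 10^-5 M
pH = −log(5.38 × 10^-5) = 4.27

pH = 4.27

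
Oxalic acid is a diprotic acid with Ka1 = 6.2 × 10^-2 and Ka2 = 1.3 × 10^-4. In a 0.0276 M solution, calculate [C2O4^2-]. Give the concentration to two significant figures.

First ionization gives [H+] ≈ [HC2O4-] = 2.07 × 10^-2 M.
Second step: Ka2 = [H+][C2O4^2-]/[HC2O4-] ≈ [C2O4^2-] (since [H+] ≈ [HC2O4-]).
So [C2O4^2-] ≈ Ka2.

1.3 × 10^-4 M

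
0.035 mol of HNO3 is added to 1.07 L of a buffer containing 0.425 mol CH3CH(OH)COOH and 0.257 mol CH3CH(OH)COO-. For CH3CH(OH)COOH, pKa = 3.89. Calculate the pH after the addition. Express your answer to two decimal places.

pH = 3.57

Added H+ converts CH3CH(OH)COO- to CH3CH(OH)COOH: CH3CH(OH)COOH → 0.46 mol, CH3CH(OH)COO- → 0.222 mol.
pH = pKa + log(n_CH3CH(OH)COO-/n_CH3CH(OH)COOH) = 3.89 + log(0.222/0.46) = 3.89 + (-0.316)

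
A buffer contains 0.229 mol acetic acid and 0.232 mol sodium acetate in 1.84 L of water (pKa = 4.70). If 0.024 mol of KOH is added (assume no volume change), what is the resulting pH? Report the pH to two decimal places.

After neutralization: n(CH3COOH) = 0.205 mol, n(CH3COO-) = 0.256 mol.
pH = pKa + log(n_CH3COO-/n_CH3COOH) = 4.70 + log(0.256/0.205) = 4.70 + (+0.096)

pH = 4.80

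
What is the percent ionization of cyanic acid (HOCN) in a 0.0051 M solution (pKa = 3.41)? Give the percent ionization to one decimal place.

HOCN ⇌ OCN- + H+; let x = [H+] at equilibrium.
Ka = 10^(−3.41) = 3.89 × 10^-4
Solve x² + 0.000389x − 1.98e-06 = 0 → x = 1.23 × 10^-3 M
Fraction ionized = 1.23 × 10^-3 / 0.0051 = 0.2412 → 24.1%

24.1%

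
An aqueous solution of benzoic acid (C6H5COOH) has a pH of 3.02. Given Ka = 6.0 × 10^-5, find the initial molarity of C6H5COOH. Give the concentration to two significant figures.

[H+] = 10^(-3.02) = 9.55 × 10^-4 M = x
Ka = x²/(C₀ − x) ⇒ C₀ = x + x²/Ka
C₀ = 9.55 × 10^-4 + (9.55 × 10^-4)²/(6.0 × 10^-5) = 1.62 × 10^-2 M

C₀ = 1.6 × 10^-2 M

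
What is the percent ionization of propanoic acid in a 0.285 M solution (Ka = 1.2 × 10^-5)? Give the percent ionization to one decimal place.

0.6%

CH3CH2COOH ⇌ CH3CH2COO- + H+; let x = [H+] at equilibrium.
x ≈ √(Ka·C₀) = √(1.2 × 10^-5 × 0.285) = 1.85 × 10^-3 M
% ionization = x/C₀ × 100% = 1.85 × 10^-3/0.285 × 100% = 0.6%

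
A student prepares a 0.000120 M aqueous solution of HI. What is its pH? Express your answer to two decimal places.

pH = 3.92

HI is a strong acid and dissociates completely, so [H+] = 0.000120 M.
pH = -log(0.00012) = 3.92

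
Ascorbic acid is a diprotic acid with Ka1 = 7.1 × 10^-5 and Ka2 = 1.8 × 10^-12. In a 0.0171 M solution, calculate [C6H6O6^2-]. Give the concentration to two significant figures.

1.8 × 10^-12 M

First ionization gives [H+] ≈ [HC6H6O6-] = 1.07 × 10^-3 M.
Second step: Ka2 = [H+][C6H6O6^2-]/[HC6H6O6-] ≈ [C6H6O6^2-] (since [H+] ≈ [HC6H6O6-]).
So [C6H6O6^2-] ≈ Ka2.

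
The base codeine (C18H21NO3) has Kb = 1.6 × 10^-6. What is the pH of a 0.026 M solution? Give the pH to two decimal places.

pH = 10.31

C18H21NO3 + H2O ⇌ C18H22NO3+ + OH-
Kb = [OH-]²/(0.026 − [OH-]) = 1.6 × 10^-6
Assume [OH-] ≪ 0.026: [OH-] ≈ √(1.6 × 10^-6 × 0.026) = 2.04 × 10^-4 M
Check: 0.78% ionized — well under 5%, approximation valid.
pOH = −log(2.04 × 10^-4) = 3.69; pH = 14.00 − 3.69 = 10.31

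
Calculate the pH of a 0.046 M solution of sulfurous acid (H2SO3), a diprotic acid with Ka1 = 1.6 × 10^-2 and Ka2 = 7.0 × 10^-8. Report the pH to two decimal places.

Ka1 ≫ Ka2, so treat the first dissociation as the only significant source of H+.
Ka1 = x²/(0.046 − x) = 1.6 × 10^-2
Solving the quadratic: x = (−Ka1 + √(Ka1² + 4·Ka1·C₀))/2 = 2.03 × 10^-2 M
pH = −log(2.03 × 10^-2) = 1.69

pH = 1.69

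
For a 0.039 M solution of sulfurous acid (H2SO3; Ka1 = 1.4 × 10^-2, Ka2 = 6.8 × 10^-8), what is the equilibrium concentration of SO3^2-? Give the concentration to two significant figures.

6.8 × 10^-8 M

First ionization gives [H+] ≈ [HSO3-] = 1.74 × 10^-2 M.
Second step: Ka2 = [H+][SO3^2-]/[HSO3-] ≈ [SO3^2-] (since [H+] ≈ [HSO3-]).
So [SO3^2-] ≈ Ka2.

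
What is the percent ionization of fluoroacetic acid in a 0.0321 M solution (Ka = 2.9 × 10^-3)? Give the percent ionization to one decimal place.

FCH2COOH ⇌ FCH2COO- + H+; let x = [H+] at equilibrium.
Solve x² + 0.0029x − 9.31e-05 = 0 → x = 8.31 × 10^-3 M
Fraction ionized = 8.31 × 10^-3 / 0.0321 = 0.2589 → 25.9%

25.9%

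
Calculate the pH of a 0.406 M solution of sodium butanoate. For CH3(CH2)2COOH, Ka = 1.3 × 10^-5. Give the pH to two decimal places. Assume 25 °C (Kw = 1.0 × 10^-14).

pH = 9.25

CH3(CH2)2COO- is the conjugate base of the weak acid CH3(CH2)2COOH.
Kb = Kw/Ka = 1.0×10^-14 / 1.3 × 10^-5 = 7.69 × 10^-10
Let x = [OH-] at equilibrium. Kb = x²/(0.406 − x).
Neglecting x in the denominator: x = √(7.69 × 10^-10 × 0.406) = 1.77 × 10^-5 M
(x/C₀ = 0.0044% < 5%, so the approximation holds.)
pOH = −log(1.77 × 10^-5) = 4.75; pH = 14.00 − 4.75 = 9.25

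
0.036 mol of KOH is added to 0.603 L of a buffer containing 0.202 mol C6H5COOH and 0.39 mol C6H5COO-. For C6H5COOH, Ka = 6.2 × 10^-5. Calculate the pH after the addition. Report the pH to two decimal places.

pH = 4.62

OH- converts C6H5COOH to C6H5COO-: C6H5COOH → 0.166 mol, C6H5COO- → 0.426 mol.
pKa = −log(6.2 × 10^-5) = 4.208
pH = pKa + log([A⁻]/[HA]) = 4.208 + log(0.426/0.166) = 4.208 +0.409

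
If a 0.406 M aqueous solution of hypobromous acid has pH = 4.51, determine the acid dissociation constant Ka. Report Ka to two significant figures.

[H+] = 10^(-4.51) = 3.09 × 10^-5 M
At equilibrium [HA] = 0.406 − 3.09 × 10^-5 = 4.06 × 10^-1 M
Ka = [H+][A-]/[HA] = (3.09 × 10^-5)² / 4.06 × 10^-1 = 2.4 × 10^-9

Ka = 2.4 × 10^-9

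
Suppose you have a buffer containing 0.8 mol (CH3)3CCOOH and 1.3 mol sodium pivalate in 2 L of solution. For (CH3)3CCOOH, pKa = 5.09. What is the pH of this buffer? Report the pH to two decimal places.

Henderson–Hasselbalch: pH = pKa + log([(CH3)3CCOO-]/[(CH3)3CCOOH]) = 5.09 + log(1.3/0.8)
pH = 5.09 + (+0.211) = 5.30

pH = 5.30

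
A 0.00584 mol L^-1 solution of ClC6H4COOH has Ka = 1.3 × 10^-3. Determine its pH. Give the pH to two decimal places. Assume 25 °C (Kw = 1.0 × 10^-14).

ClC6H4COOH ⇌ ClC6H4COO- + H+
Ka = x²/(0.00584 − x) = 1.3 × 10^-3
The 5% rule fails; solving x² + Ka·x − Ka·C₀ = 0 exactly:
x = (−Ka + √(Ka² + 4·Ka·C₀))/2 = 2.18 × 10^-3 M
pH = −log[H+] = −log(2.18 × 10^-3) = 2.66

pH = 2.66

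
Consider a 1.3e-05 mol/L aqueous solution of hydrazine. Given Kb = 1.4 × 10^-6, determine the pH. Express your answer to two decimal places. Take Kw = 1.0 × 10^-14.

pH = 8.56

N2H4 + H2O ⇌ N2H5+ + OH-
From the ICE table, Kb = [OH-]²/(1.3e-05 − [OH-]) = 1.4 × 10^-6.
[OH-] is not negligible relative to C₀; solve [OH-]² + 1.4e-06·[OH-] − 1.82e-11 = 0.
[OH-] = (−Kb + √(Kb² + 4·Kb·C₀))/2 = 3.62 × 10^-6 M
pOH = 5.44, so pH = 14.00 − pOH = 8.56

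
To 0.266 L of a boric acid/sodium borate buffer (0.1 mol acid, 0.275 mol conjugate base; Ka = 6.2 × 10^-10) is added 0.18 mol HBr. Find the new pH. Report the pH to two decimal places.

Added H+ converts B(OH)4- to B(OH)3: B(OH)3 → 0.28 mol, B(OH)4- → 0.095 mol.
pKa = −log(6.2 × 10^-10) = 9.208
pH = pKa + log([A⁻]/[HA]) = 9.208 + log(0.095/0.28) = 9.208 -0.469

pH = 8.74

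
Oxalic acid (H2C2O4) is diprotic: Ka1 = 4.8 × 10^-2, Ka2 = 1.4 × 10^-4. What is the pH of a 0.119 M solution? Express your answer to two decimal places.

Ka1 ≫ Ka2, so treat the first dissociation as the only significant source of H+.
Ka1 = x²/(0.119 − x) = 4.8 × 10^-2
Solving the quadratic: x = (−Ka1 + √(Ka1² + 4·Ka1·C₀))/2 = 5.53 × 10^-2 M
pH = −log(5.53 × 10^-2) = 1.26

pH = 1.26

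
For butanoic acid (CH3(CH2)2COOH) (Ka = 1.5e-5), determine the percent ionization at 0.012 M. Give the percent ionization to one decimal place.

CH3(CH2)2COOH ⇌ CH3(CH2)2COO- + H+; let x = [H+] at equilibrium.
x ≈ √(Ka·C₀) = √(1.5 × 10^-5 × 0.012) = 4.24 × 10^-4 M
Fraction ionized = 4.24 × 10^-4 / 0.012 = 0.0353 → 3.5%

3.5%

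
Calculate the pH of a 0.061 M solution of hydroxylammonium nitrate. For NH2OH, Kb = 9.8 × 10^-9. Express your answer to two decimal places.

pH = 3.60

NH3OH+ is the conjugate acid of the weak base NH2OH.
Ka = Kw/Kb = 1.0×10^-14 / 9.8 × 10^-9 = 1.02 × 10^-6
Ka = [H+]²/(0.061 − [H+]) = 1.02 × 10^-6
Neglecting [H+] in the denominator: [H+] = √(1.02 × 10^-6 × 0.061) = 2.49 × 10^-4 M
pH = −log(2.49 × 10^-4) = 3.60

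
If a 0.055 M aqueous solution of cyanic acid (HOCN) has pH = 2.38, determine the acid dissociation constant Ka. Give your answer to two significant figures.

[H+] = 10^(-2.38) = 4.17 × 10^-3 M
At equilibrium [HA] = 0.055 − 4.17 × 10^-3 = 5.08 × 10^-2 M
Ka = [H+][A-]/[HA] = (4.17 × 10^-3)² / 5.08 × 10^-2 = 3.4 × 10^-4

Ka = 3.4 × 10^-4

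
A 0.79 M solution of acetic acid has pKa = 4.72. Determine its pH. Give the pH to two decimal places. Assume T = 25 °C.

CH3COOH ⇌ CH3COO- + H+
Ka = 10^(−4.72) = 1.91 × 10^-5
From the ICE table, Ka = [H+]²/(0.79 − [H+]) = 1.91 × 10^-5.
Since Ka ≪ C₀, [H+] ≈ √(Ka·C₀) = 3.88 × 10^-3 M.
pH = −log(3.88 × 10^-3) = 2.41

pH = 2.41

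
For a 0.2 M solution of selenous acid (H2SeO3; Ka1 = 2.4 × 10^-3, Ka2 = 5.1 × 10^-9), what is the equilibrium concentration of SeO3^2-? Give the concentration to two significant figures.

5.1 × 10^-9 M

First ionization gives [H+] ≈ [HSeO3-] = 2.07 × 10^-2 M.
Second step: Ka2 = [H+][SeO3^2-]/[HSeO3-] ≈ [SeO3^2-] (since [H+] ≈ [HSeO3-]).
So [SeO3^2-] ≈ Ka2.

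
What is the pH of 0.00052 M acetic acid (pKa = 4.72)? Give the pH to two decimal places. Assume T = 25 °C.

CH3COOH ⇌ CH3COO- + H+
Ka = 10^(−4.72) = 1.91 × 10^-5
From the ICE table, Ka = x²/(0.00052 − x) = 1.91 × 10^-5.
Here C₀/Ka ≈ 27.2, so the small-x approximation fails. Use the quadratic:
x = (−Ka + √(Ka² + 4·Ka·C₀))/2 = 9.06 × 10^-5 M
pH = −log[H+] = −log(9.06 × 10^-5) = 4.04

pH = 4.04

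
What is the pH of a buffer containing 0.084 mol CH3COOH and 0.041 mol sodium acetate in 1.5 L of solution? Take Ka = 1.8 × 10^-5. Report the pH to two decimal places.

pKa = −log(1.8 × 10^-5) = 4.745
Using pH = pKa + log([base]/[acid]) with [base]/[acid] = 0.041/0.084:
pH = 4.745 + (-0.311) = 4.43

pH = 4.43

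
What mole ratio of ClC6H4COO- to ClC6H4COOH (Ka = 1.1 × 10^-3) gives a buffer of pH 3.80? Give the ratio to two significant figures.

ratio = 6.9

pKa = -log(1.1 × 10^-3) = 2.959
pH = pKa + log(r) ⇒ log(r) = 3.80 − 2.959 = +0.841
r = [ClC6H4COO-]/[ClC6H4COOH] = 10^(+0.841) = 6.93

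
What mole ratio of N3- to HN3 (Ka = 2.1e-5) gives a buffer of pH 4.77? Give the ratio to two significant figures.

pKa = -log(2.1 × 10^-5) = 4.678
pH = pKa + log(r) ⇒ log(r) = 4.77 − 4.678 = +0.092
r = [N3-]/[HN3] = 10^(+0.092) = 1.24

ratio = 1.2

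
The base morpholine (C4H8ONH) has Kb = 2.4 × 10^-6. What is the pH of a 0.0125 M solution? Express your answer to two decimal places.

C4H8ONH + H2O ⇌ C4H8ONH2+ + OH-
From the ICE table, Kb = [OH-]²/(0.0125 − [OH-]) = 2.4 × 10^-6.
Assume [OH-] ≪ 0.0125: [OH-] ≈ √(2.4 × 10^-6 × 0.0125) = 1.73 × 10^-4 M
pOH = 3.76, so pH = 14.00 − pOH = 10.24

pH = 10.24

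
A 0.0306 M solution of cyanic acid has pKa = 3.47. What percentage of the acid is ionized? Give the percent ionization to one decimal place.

HOCN ⇌ OCN- + H+; let x = [H+] at equilibrium.
Ka = 10^(−3.47) = 3.39 × 10^-4
Ka = x²/(C₀ − x); solving the quadratic gives x = 3.06 × 10^-3 M.
% ionization = x/C₀ × 100% = 3.06 × 10^-3/0.0306 × 100% = 10.0%

10.0%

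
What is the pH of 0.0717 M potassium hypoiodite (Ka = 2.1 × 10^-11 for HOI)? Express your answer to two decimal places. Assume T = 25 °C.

OI- is the conjugate base of the weak acid HOI.
Kb = Kw/Ka = 1.0×10^-14 / 2.1 × 10^-11 = 4.76 × 10^-4
From the ICE table, Kb = [OH-]²/(0.0717 − [OH-]) = 4.76 × 10^-4.
The 5% rule fails; solving [OH-]² + Kb·[OH-] − Kb·C₀ = 0 exactly:
[OH-] = [−0.000476 + √(0.000476² + 0.000137)]/2 = 5.61 × 10^-3 M
pOH = −log(5.61 × 10^-3) = 2.25; pH = 14.00 − 2.25 = 11.75

pH = 11.75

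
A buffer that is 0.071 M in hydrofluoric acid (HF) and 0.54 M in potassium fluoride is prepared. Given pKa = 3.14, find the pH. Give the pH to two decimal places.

pH = 4.02

Henderson–Hasselbalch: pH = pKa + log([F-]/[HF]) = 3.14 + log(0.54/0.071)
pH = 3.14 + (+0.881) = 4.02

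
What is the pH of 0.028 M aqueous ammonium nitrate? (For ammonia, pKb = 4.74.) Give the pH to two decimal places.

pH = 5.41

NH4+ is the conjugate acid of the weak base NH3.
Kb = 10^(−4.74) = 1.82 × 10^-5
Ka = Kw/Kb = 1.0×10^-14 / 1.82 × 10^-5 = 5.49 × 10^-10
Let x = [H+] at equilibrium. Ka = x²/(0.028 − x).
Assume x ≪ 0.028: x ≈ √(5.49 × 10^-10 × 0.028) = 3.92 × 10^-6 M
pH = −log(3.92 × 10^-6) = 5.41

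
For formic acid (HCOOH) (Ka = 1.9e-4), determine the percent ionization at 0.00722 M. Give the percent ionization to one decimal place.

HCOOH ⇌ HCOO- + H+; let x = [H+] at equilibrium.
Solve x² + 0.00019x − 1.37e-06 = 0 → x = 1.08 × 10^-3 M
Fraction ionized = 1.08 × 10^-3 / 0.00722 = 0.1496 → 15.0%

15.0%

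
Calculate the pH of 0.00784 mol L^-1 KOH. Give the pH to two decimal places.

pH = 11.89

KOH is a strong base; [OH-] = 0.00784 M.
pOH = -log(0.00784) = 2.11
pH = 14.00 - 2.11 = 11.89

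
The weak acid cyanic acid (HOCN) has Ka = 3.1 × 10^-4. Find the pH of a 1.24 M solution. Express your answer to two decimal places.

HOCN ⇌ OCN- + H+
From the ICE table, Ka = [H+]²/(1.24 − [H+]) = 3.1 × 10^-4.
Since Ka ≪ C₀, [H+] ≈ √(Ka·C₀) = 1.96 × 10^-2 M.
pH = −log[H+] = −log(1.96 × 10^-2) = 1.71

pH = 1.71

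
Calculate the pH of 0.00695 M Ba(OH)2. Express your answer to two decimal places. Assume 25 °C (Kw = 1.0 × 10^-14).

pH = 12.14

Ba(OH)2 is a strong base (each formula unit releases 2 OH-); [OH-] = 0.0139 M.
pOH = -log(0.0139) = 1.86
pH = 14.00 - 1.86 = 12.14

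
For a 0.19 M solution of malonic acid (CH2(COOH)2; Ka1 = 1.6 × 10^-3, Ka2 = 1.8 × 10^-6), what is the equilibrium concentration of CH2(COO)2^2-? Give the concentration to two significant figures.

1.8 × 10^-6 M

First ionization gives [H+] ≈ [CH2(COOH)COO-] = 1.67 × 10^-2 M.
Second step: Ka2 = [H+][CH2(COO)2^2-]/[CH2(COOH)COO-] ≈ [CH2(COO)2^2-] (since [H+] ≈ [CH2(COOH)COO-]).
So [CH2(COO)2^2-] ≈ Ka2.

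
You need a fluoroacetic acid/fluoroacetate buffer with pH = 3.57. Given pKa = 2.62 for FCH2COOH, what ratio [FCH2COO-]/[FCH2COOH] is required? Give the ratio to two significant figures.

ratio = 8.9

pH = pKa + log(r) ⇒ log(r) = 3.57 − 2.62 = +0.95
r = [FCH2COO-]/[FCH2COOH] = 10^(+0.95) = 8.91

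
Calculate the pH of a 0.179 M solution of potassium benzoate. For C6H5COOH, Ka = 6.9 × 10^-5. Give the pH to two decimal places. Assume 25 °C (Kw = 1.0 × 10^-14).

C6H5COO- is the conjugate base of the weak acid C6H5COOH.
Kb = Kw/Ka = 1.0×10^-14 / 6.9 × 10^-5 = 1.45 × 10^-10
Kb = [OH-]²/(0.179 − [OH-]) = 1.45 × 10^-10
Assume [OH-] ≪ 0.179: [OH-] ≈ √(1.45 × 10^-10 × 0.179) = 5.09 × 10^-6 M
([OH-]/C₀ = 0.0028% < 5%, so the approximation holds.)
pOH = 5.29, so pH = 14.00 − pOH = 8.71

pH = 8.71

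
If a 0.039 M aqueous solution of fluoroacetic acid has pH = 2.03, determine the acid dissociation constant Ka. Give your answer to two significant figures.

[H+] = 10^(-2.03) = 9.33 × 10^-3 M
At equilibrium [HA] = 0.039 − 9.33 × 10^-3 = 2.97 × 10^-2 M
Ka = [H+][A-]/[HA] = (9.33 × 10^-3)² / 2.97 × 10^-2 = 2.9 × 10^-3

Ka = 2.9 × 10^-3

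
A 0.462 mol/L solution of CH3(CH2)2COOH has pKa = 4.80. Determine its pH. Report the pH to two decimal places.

pH = 2.57

CH3(CH2)2COOH ⇌ CH3(CH2)2COO- + H+
Ka = 10^(−4.80) = 1.58 × 10^-5
Ka = x²/(0.462 − x) = 1.58 × 10^-5
Since Ka ≪ C₀, x ≈ √(Ka·C₀) = 2.70 × 10^-3 M.
pH = −log(2.70 × 10^-3) = 2.57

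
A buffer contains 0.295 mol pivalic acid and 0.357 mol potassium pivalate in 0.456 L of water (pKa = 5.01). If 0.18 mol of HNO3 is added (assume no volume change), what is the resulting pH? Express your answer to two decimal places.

Added H+ converts (CH3)3CCOO- to (CH3)3CCOOH: (CH3)3CCOOH → 0.475 mol, (CH3)3CCOO- → 0.177 mol.
Henderson–Hasselbalch with mole ratio 0.177/0.475: pH = 5.01 + (-0.429)

pH = 4.58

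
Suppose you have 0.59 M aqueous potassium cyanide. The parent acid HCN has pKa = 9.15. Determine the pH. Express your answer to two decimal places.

pH = 11.46

CN- is the conjugate base of the weak acid HCN.
Ka = 10^(−9.15) = 7.08 × 10^-10
Kb = Kw/Ka = 1.0×10^-14 / 7.08 × 10^-10 = 1.41 × 10^-5
Kb = [OH-]²/(0.59 − [OH-]) = 1.41 × 10^-5
Assume [OH-] ≪ 0.59: [OH-] ≈ √(1.41 × 10^-5 × 0.59) = 2.88 × 10^-3 M
Check: 0.49% ionized — well under 5%, approximation valid.
pOH = 2.54, so pH = 14.00 − pOH = 11.46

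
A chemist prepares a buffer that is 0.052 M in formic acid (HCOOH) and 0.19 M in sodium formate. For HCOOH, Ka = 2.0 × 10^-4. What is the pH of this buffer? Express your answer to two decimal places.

pH = 4.26

pKa = −log(2.0 × 10^-4) = 3.699
Using pH = pKa + log([base]/[acid]) with [base]/[acid] = 0.19/0.052:
pH = 3.699 + (+0.563) = 4.26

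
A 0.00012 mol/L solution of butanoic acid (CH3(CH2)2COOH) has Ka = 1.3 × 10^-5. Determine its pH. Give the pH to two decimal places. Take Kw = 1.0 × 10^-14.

pH = 4.47

CH3(CH2)2COOH ⇌ CH3(CH2)2COO- + H+
Ka = [H+]²/(0.00012 − [H+]) = 1.3 × 10^-5
[H+] is not negligible relative to C₀; solve [H+]² + 1.3e-05·[H+] − 1.56e-09 = 0.
[H+] = (−Ka + √(Ka² + 4·Ka·C₀))/2 = 3.35 × 10^-5 M
pH = −log[H+] = −log(3.35 × 10^-5) = 4.47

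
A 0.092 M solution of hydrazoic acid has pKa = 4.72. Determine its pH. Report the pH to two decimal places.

pH = 2.88

HN3 ⇌ N3- + H+
Ka = 10^(−4.72) = 1.91 × 10^-5
Ka = x²/(0.092 − x) = 1.91 × 10^-5
Since Ka ≪ C₀, x ≈ √(Ka·C₀) = 1.33 × 10^-3 M.
pH = −log[H+] = −log(1.33 × 10^-3) = 2.88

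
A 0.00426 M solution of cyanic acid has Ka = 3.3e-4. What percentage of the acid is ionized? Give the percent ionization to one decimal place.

24.2%

HOCN ⇌ OCN- + H+; let x = [H+] at equilibrium.
Ka = x²/(C₀ − x); solving the quadratic gives x = 1.03 × 10^-3 M.
Fraction ionized = 1.03 × 10^-3 / 0.00426 = 0.2418 → 24.2%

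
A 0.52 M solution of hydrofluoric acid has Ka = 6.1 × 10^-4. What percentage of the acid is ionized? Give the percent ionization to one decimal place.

HF ⇌ F- + H+; let x = [H+] at equilibrium.
x ≈ √(Ka·C₀) = √(6.1 × 10^-4 × 0.52) = 1.78 × 10^-2 M
Fraction ionized = 1.78 × 10^-2 / 0.52 = 0.0342 → 3.4%

3.4%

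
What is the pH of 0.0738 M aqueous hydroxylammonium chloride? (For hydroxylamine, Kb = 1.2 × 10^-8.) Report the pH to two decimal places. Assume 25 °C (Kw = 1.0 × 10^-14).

pH = 3.61

NH3OH+ is the conjugate acid of the weak base NH2OH.
Ka = Kw/Kb = 1.0×10^-14 / 1.2 × 10^-8 = 8.33 × 10^-7
Ka = [H+]²/(0.0738 − [H+]) = 8.33 × 10^-7
Since Ka ≪ C₀, [H+] ≈ √(Ka·C₀) = 2.48 × 10^-4 M.
([H+]/C₀ = 0.34% < 5%, so the approximation holds.)
pH = −log[H+] = −log(2.48 × 10^-4) = 3.61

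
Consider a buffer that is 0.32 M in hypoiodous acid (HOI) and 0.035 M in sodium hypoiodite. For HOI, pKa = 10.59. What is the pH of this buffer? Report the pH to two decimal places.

pH = 9.63

pH = pKa + log([A⁻]/[HA]) = 10.59 + log(0.035/0.32)
pH = 10.59 + (-0.961) = 9.63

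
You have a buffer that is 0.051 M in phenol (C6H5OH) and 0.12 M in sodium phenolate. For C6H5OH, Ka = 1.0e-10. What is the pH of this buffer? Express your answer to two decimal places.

pH = 10.37

pKa = −log(1.0 × 10^-10) = 10.000
Henderson–Hasselbalch: pH = pKa + log([C6H5O-]/[C6H5OH]) = 10.000 + log(0.12/0.051)
pH = 10.000 + (+0.372) = 10.37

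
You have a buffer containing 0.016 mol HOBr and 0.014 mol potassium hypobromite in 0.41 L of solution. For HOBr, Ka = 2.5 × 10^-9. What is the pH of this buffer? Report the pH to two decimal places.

pKa = −log(2.5 × 10^-9) = 8.602
Using pH = pKa + log([base]/[acid]) with [base]/[acid] = 0.014/0.016:
pH = 8.602 + (-0.058) = 8.54

pH = 8.54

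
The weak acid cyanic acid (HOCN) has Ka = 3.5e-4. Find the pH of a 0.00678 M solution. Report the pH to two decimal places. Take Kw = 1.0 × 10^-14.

HOCN ⇌ OCN- + H+
Let x = [H+] at equilibrium. Ka = x²/(0.00678 − x).
x is not negligible relative to C₀; solve x² + 0.00035·x − 2.37e-06 = 0.
x = [−0.00035 + √(0.00035² + 9.49e-06)]/2 = 1.38 × 10^-3 M
pH = −log(1.38 × 10^-3) = 2.86

pH = 2.86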